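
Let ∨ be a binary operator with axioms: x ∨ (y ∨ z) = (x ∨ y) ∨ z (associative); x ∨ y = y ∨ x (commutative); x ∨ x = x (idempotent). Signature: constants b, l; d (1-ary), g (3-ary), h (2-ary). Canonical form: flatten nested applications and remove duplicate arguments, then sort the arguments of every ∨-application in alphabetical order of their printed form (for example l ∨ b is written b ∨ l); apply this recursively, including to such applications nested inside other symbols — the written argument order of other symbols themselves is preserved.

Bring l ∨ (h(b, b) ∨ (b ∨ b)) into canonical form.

Un-nest:  l ∨ h(b, b) ∨ b ∨ b
Deduplicate:  drop duplicate b
Sort:  b ∨ h(b, b) ∨ l

Answer: b ∨ h(b, b) ∨ l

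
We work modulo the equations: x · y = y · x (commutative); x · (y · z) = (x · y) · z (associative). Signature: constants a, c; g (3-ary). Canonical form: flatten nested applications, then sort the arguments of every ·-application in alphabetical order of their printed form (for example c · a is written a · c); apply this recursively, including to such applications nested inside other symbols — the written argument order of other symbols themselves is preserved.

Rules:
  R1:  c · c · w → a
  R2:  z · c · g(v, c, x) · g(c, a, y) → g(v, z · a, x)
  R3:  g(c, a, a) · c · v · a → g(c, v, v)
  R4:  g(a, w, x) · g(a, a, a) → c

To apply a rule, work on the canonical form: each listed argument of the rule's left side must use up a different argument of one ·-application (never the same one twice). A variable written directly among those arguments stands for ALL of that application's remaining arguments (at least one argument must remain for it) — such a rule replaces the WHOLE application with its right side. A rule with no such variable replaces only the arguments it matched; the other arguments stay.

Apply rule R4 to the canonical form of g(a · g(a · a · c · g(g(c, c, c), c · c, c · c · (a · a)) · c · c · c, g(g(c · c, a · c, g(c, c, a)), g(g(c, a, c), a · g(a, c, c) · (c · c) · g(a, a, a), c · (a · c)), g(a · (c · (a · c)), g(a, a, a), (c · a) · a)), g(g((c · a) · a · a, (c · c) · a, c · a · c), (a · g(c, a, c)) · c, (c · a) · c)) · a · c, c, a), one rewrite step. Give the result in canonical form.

Answer: g(a · a · c · g(a · a · c · c · c · c · g(g(c, c, c), c · c, a · a · c · c), g(g(c · c, a · c, g(c, c, a)), g(g(c, a, c), a · c · c · c, a · c · c), g(a · a · c · c, g(a, a, a), a · a · c)), g(g(a · a · a · c, a · c · c, a · c · c), a · c · g(c, a, c), a · c · c)), c, a)

Derivation:
Canonical form:  g(a · a · c · g(a · a · c · c · c · c · g(g(c, c, c), c · c, a · a · c · c), g(g(c · c, a · c, g(c, c, a)), g(g(c, a, c), a · c · c · g(a, a, a) · g(a, c, c), a · c · c), g(a · a · c · c, g(a, a, a), a · a · c)), g(g(a · a · a · c, a · c · c, a · c · c), a · c · g(c, a, c), a · c · c)), c, a)
R4 matches:  uses g(a, a, a), g(a, c, c);  w := c, x := c
Result:  g(a · a · c · g(a · a · c · c · c · c · g(g(c, c, c), c · c, a · a · c · c), g(g(c · c, a · c, g(c, c, a)), g(g(c, a, c), a · c · c · c, a · c · c), g(a · a · c · c, g(a, a, a), a · a · c)), g(g(a · a · a · c, a · c · c, a · c · c), a · c · g(c, a, c), a · c · c)), c, a)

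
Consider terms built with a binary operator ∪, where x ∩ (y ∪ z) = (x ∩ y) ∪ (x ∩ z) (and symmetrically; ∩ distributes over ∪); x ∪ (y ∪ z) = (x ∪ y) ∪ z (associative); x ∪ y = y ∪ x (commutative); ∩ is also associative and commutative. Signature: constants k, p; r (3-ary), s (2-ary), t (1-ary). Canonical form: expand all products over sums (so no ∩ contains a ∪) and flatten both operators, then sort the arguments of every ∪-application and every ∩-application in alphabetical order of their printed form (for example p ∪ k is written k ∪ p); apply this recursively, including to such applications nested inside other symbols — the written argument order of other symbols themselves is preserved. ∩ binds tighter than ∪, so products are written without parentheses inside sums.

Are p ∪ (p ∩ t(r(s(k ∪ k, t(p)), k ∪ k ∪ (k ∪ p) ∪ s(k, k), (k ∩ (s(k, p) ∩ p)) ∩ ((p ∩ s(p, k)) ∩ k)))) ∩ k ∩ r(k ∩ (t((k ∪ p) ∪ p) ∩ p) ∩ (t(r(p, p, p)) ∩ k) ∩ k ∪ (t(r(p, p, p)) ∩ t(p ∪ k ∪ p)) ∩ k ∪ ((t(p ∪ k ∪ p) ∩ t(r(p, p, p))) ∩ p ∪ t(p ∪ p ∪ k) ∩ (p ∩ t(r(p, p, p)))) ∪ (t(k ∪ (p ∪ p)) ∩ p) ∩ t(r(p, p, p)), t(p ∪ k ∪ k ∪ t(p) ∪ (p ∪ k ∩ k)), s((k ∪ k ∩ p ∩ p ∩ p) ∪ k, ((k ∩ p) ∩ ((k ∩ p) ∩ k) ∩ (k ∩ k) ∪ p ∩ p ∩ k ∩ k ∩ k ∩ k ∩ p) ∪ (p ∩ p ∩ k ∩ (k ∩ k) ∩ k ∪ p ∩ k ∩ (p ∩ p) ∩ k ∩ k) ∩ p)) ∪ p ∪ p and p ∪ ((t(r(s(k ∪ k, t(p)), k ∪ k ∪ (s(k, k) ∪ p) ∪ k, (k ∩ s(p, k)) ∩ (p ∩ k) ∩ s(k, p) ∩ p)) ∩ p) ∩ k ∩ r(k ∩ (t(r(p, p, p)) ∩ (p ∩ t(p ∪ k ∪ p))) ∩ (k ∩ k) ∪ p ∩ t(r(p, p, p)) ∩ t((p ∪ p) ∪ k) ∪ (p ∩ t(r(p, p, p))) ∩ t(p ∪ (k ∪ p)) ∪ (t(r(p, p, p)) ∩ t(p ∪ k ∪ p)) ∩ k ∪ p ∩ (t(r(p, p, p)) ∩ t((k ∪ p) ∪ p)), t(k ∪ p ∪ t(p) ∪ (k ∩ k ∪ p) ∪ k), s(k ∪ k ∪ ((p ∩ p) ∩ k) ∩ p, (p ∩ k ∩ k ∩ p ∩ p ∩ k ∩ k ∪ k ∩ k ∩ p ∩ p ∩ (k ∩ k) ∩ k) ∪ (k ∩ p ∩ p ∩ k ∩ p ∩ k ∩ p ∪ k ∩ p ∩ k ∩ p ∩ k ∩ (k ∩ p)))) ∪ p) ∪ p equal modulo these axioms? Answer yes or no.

Answer: yes — both canonical forms are k ∩ p ∩ r(k ∩ k ∩ k ∩ p ∩ t(k ∪ p ∪ p) ∩ t(r(p, p, p)) ∪ k ∩ t(k ∪ p ∪ p) ∩ t(r(p, p, p)) ∪ p ∩ t(k ∪ p ∪ p) ∩ t(r(p, p, p)) ∪ p ∩ t(k ∪ p ∪ p) ∩ t(r(p, p, p)) ∪ p ∩ t(k ∪ p ∪ p) ∩ t(r(p, p, p)), t(k ∪ k ∪ k ∩ k ∪ p ∪ p ∪ t(p)), s(k ∪ k ∪ k ∩ p ∩ p ∩ p, k ∩ k ∩ k ∩ k ∩ k ∩ p ∩ p ∪ k ∩ k ∩ k ∩ k ∩ p ∩ p ∩ p ∪ k ∩ k ∩ k ∩ k ∩ p ∩ p ∩ p ∪ k ∩ k ∩ k ∩ p ∩ p ∩ p ∩ p)) ∩ t(r(s(k ∪ k, t(p)), k ∪ k ∪ k ∪ p ∪ s(k, k), k ∩ k ∩ p ∩ p ∩ s(k, p) ∩ s(p, k))) ∪ p ∪ p ∪ p

Derivation:
Left:  p ∪ (p ∩ t(r(s(k ∪ k, t(p)), k ∪ k ∪ (k ∪ p) ∪ s(k, k), (k ∩ (s(k, p) ∩ p)) ∩ ((p ∩ s(p, k)) ∩ k)))) ∩ k ∩ r(k ∩ (t((k ∪ p) ∪ p) ∩ p) ∩ (t(r(p, p, p)) ∩ k) ∩ k ∪ (t(r(p, p, p)) ∩ t(p ∪ k ∪ p)) ∩ k ∪ ((t(p ∪ k ∪ p) ∩ t(r(p, p, p))) ∩ p ∪ t(p ∪ p ∪ k) ∩ (p ∩ t(r(p, p, p)))) ∪ (t(k ∪ (p ∪ p)) ∩ p) ∩ t(r(p, p, p)), t(p ∪ k ∪ k ∪ t(p) ∪ (p ∪ k ∩ k)), s((k ∪ k ∩ p ∩ p ∩ p) ∪ k, ((k ∩ p) ∩ ((k ∩ p) ∩ k) ∩ (k ∩ k) ∪ p ∩ p ∩ k ∩ k ∩ k ∩ k ∩ p) ∪ (p ∩ p ∩ k ∩ (k ∩ k) ∩ k ∪ p ∩ k ∩ (p ∩ p) ∩ k ∩ k) ∩ p)) ∪ p ∪ p
  Distribute:  p ∪ k ∩ p ∩ r(k ∩ k ∩ k ∩ p ∩ t(k ∪ p ∪ p) ∩ t(r(p, p, p)) ∪ k ∩ t(k ∪ p ∪ p) ∩ t(r(p, p, p)) ∪ p ∩ t(k ∪ p ∪ p) ∩ t(r(p, p, p)) ∪ p ∩ t(k ∪ p ∪ p) ∩ t(r(p, p, p)) ∪ p ∩ t(k ∪ p ∪ p) ∩ t(r(p, p, p)), t(k ∪ k ∪ k ∩ k ∪ p ∪ p ∪ t(p)), s(k ∪ k ∪ k ∩ p ∩ p ∩ p, k ∩ k ∩ k ∩ k ∩ k ∩ p ∩ p ∪ k ∩ k ∩ k ∩ k ∩ p ∩ p ∩ p ∪ k ∩ k ∩ k ∩ k ∩ p ∩ p ∩ p ∪ k ∩ k ∩ k ∩ p ∩ p ∩ p ∩ p)) ∩ t(r(s(k ∪ k, t(p)), k ∪ k ∪ k ∪ p ∪ s(k, k), k ∩ k ∩ p ∩ p ∩ s(k, p) ∩ s(p, k))) ∪ p ∪ p
  Sort:  k ∩ p ∩ r(k ∩ k ∩ k ∩ p ∩ t(k ∪ p ∪ p) ∩ t(r(p, p, p)) ∪ k ∩ t(k ∪ p ∪ p) ∩ t(r(p, p, p)) ∪ p ∩ t(k ∪ p ∪ p) ∩ t(r(p, p, p)) ∪ p ∩ t(k ∪ p ∪ p) ∩ t(r(p, p, p)) ∪ p ∩ t(k ∪ p ∪ p) ∩ t(r(p, p, p)), t(k ∪ k ∪ k ∩ k ∪ p ∪ p ∪ t(p)), s(k ∪ k ∪ k ∩ p ∩ p ∩ p, k ∩ k ∩ k ∩ k ∩ k ∩ p ∩ p ∪ k ∩ k ∩ k ∩ k ∩ p ∩ p ∩ p ∪ k ∩ k ∩ k ∩ k ∩ p ∩ p ∩ p ∪ k ∩ k ∩ k ∩ p ∩ p ∩ p ∩ p)) ∩ t(r(s(k ∪ k, t(p)), k ∪ k ∪ k ∪ p ∪ s(k, k), k ∩ k ∩ p ∩ p ∩ s(k, p) ∩ s(p, k))) ∪ p ∪ p ∪ p
Right:  p ∪ ((t(r(s(k ∪ k, t(p)), k ∪ k ∪ (s(k, k) ∪ p) ∪ k, (k ∩ s(p, k)) ∩ (p ∩ k) ∩ s(k, p) ∩ p)) ∩ p) ∩ k ∩ r(k ∩ (t(r(p, p, p)) ∩ (p ∩ t(p ∪ k ∪ p))) ∩ (k ∩ k) ∪ p ∩ t(r(p, p, p)) ∩ t((p ∪ p) ∪ k) ∪ (p ∩ t(r(p, p, p))) ∩ t(p ∪ (k ∪ p)) ∪ (t(r(p, p, p)) ∩ t(p ∪ k ∪ p)) ∩ k ∪ p ∩ (t(r(p, p, p)) ∩ t((k ∪ p) ∪ p)), t(k ∪ p ∪ t(p) ∪ (k ∩ k ∪ p) ∪ k), s(k ∪ k ∪ ((p ∩ p) ∩ k) ∩ p, (p ∩ k ∩ k ∩ p ∩ p ∩ k ∩ k ∪ k ∩ k ∩ p ∩ p ∩ (k ∩ k) ∩ k) ∪ (k ∩ p ∩ p ∩ k ∩ p ∩ k ∩ p ∪ k ∩ p ∩ k ∩ p ∩ k ∩ (k ∩ p)))) ∪ p) ∪ p
  Flatten:  p ∪ k ∩ p ∩ r(k ∩ k ∩ k ∩ p ∩ t(k ∪ p ∪ p) ∩ t(r(p, p, p)) ∪ k ∩ t(k ∪ p ∪ p) ∩ t(r(p, p, p)) ∪ p ∩ t(k ∪ p ∪ p) ∩ t(r(p, p, p)) ∪ p ∩ t(k ∪ p ∪ p) ∩ t(r(p, p, p)) ∪ p ∩ t(k ∪ p ∪ p) ∩ t(r(p, p, p)), t(k ∪ k ∪ k ∩ k ∪ p ∪ p ∪ t(p)), s(k ∪ k ∪ k ∩ p ∩ p ∩ p, k ∩ k ∩ k ∩ k ∩ k ∩ p ∩ p ∪ k ∩ k ∩ k ∩ k ∩ p ∩ p ∩ p ∪ k ∩ k ∩ k ∩ k ∩ p ∩ p ∩ p ∪ k ∩ k ∩ k ∩ p ∩ p ∩ p ∩ p)) ∩ t(r(s(k ∪ k, t(p)), k ∪ k ∪ k ∪ p ∪ s(k, k), k ∩ k ∩ p ∩ p ∩ s(k, p) ∩ s(p, k))) ∪ p ∪ p
  Order the arguments:  k ∩ p ∩ r(k ∩ k ∩ k ∩ p ∩ t(k ∪ p ∪ p) ∩ t(r(p, p, p)) ∪ k ∩ t(k ∪ p ∪ p) ∩ t(r(p, p, p)) ∪ p ∩ t(k ∪ p ∪ p) ∩ t(r(p, p, p)) ∪ p ∩ t(k ∪ p ∪ p) ∩ t(r(p, p, p)) ∪ p ∩ t(k ∪ p ∪ p) ∩ t(r(p, p, p)), t(k ∪ k ∪ k ∩ k ∪ p ∪ p ∪ t(p)), s(k ∪ k ∪ k ∩ p ∩ p ∩ p, k ∩ k ∩ k ∩ k ∩ k ∩ p ∩ p ∪ k ∩ k ∩ k ∩ k ∩ p ∩ p ∩ p ∪ k ∩ k ∩ k ∩ k ∩ p ∩ p ∩ p ∪ k ∩ k ∩ k ∩ p ∩ p ∩ p ∩ p)) ∩ t(r(s(k ∪ k, t(p)), k ∪ k ∪ k ∪ p ∪ s(k, k), k ∩ k ∩ p ∩ p ∩ s(k, p) ∩ s(p, k))) ∪ p ∪ p ∪ p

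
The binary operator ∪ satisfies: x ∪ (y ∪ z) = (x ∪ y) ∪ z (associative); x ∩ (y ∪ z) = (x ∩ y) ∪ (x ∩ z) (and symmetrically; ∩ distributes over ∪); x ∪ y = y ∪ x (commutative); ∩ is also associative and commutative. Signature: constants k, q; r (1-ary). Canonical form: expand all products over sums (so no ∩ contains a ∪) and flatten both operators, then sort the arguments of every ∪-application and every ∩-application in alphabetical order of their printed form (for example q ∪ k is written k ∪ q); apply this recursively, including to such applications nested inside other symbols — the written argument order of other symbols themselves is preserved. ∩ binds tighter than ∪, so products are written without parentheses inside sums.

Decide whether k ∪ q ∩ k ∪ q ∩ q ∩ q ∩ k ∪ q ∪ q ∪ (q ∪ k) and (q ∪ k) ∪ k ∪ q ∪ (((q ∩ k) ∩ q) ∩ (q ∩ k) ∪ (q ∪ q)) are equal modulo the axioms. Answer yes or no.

Answer: no — k ∪ k ∪ k ∩ q ∪ k ∩ q ∩ q ∩ q ∪ q ∪ q ∪ q vs k ∪ k ∪ k ∩ k ∩ q ∩ q ∩ q ∪ q ∪ q ∪ q ∪ q

Derivation:
Left:  k ∪ q ∩ k ∪ q ∩ q ∩ q ∩ k ∪ q ∪ q ∪ (q ∪ k)
  Flatten:  k ∪ k ∩ q ∪ k ∩ q ∩ q ∩ q ∪ q ∪ q ∪ q ∪ k
  Sort:  k ∪ k ∪ k ∩ q ∪ k ∩ q ∩ q ∩ q ∪ q ∪ q ∪ q
Right:  (q ∪ k) ∪ k ∪ q ∪ (((q ∩ k) ∩ q) ∩ (q ∩ k) ∪ (q ∪ q))
  Merge nested applications:  q ∪ k ∪ k ∪ q ∪ k ∩ k ∩ q ∩ q ∩ q ∪ q ∪ q
  Sort arguments:  k ∪ k ∪ k ∩ k ∩ q ∩ q ∩ q ∪ q ∪ q ∪ q ∪ q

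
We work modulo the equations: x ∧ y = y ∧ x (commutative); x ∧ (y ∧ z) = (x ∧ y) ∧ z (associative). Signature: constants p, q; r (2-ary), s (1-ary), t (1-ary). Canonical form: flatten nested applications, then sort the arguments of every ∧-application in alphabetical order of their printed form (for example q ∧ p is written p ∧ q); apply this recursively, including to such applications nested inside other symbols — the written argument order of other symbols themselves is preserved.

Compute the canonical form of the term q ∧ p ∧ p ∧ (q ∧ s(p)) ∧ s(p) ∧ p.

Answer: p ∧ p ∧ p ∧ q ∧ q ∧ s(p) ∧ s(p)

Derivation:
Merge nested applications:  q ∧ p ∧ p ∧ q ∧ s(p) ∧ s(p) ∧ p
Order the arguments:  p ∧ p ∧ p ∧ q ∧ q ∧ s(p) ∧ s(p)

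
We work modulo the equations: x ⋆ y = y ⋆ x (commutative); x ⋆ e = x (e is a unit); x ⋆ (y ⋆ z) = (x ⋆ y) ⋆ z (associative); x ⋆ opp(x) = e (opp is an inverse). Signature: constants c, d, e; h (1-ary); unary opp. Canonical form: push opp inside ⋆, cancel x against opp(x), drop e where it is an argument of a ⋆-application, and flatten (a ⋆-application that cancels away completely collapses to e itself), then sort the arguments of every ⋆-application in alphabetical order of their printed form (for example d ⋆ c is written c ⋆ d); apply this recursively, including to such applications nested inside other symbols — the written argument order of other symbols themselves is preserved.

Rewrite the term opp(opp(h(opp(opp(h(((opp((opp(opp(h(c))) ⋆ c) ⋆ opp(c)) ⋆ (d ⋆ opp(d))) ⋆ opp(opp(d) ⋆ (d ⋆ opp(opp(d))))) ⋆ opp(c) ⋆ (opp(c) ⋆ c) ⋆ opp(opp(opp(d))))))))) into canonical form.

Answer: h(h(opp(c) ⋆ opp(d) ⋆ opp(d) ⋆ opp(h(c))))

Derivation:
Push opp inside:  distribute opp over ⋆ and collapse double opp
Combine occurrences:  h(h(opp(c) ⋆ opp(d) ⋆ opp(d) ⋆ opp(h(c))))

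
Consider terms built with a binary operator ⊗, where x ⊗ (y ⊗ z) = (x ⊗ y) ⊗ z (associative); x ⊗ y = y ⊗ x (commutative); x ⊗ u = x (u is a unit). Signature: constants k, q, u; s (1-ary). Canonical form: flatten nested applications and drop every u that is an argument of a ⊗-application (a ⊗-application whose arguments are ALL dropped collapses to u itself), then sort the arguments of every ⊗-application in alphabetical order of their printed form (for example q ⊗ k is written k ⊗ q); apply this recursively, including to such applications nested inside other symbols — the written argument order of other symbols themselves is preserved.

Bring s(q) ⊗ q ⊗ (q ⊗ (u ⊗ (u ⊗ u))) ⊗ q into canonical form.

Answer: q ⊗ q ⊗ q ⊗ s(q)

Derivation:
Flatten:  s(q) ⊗ q ⊗ q ⊗ u ⊗ u ⊗ u ⊗ q
Units out:  drop u (×3)
Sort:  q ⊗ q ⊗ q ⊗ s(q)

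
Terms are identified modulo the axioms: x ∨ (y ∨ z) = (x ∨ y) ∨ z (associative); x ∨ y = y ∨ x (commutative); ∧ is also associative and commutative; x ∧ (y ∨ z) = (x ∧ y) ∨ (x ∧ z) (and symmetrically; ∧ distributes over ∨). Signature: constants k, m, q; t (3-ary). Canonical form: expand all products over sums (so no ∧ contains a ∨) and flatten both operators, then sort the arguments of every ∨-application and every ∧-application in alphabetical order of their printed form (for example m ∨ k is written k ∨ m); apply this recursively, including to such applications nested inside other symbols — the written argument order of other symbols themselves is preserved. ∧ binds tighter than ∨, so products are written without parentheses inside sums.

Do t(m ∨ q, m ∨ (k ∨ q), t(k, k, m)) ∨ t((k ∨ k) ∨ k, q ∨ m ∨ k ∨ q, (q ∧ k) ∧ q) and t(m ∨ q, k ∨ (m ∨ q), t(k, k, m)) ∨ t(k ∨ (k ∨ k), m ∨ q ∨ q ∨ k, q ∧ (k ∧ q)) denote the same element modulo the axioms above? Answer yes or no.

Answer: yes — both canonical forms are t(k ∨ k ∨ k, k ∨ m ∨ q ∨ q, k ∧ q ∧ q) ∨ t(m ∨ q, k ∨ m ∨ q, t(k, k, m))

Derivation:
Left:  t(m ∨ q, m ∨ (k ∨ q), t(k, k, m)) ∨ t((k ∨ k) ∨ k, q ∨ m ∨ k ∨ q, (q ∧ k) ∧ q)
  Un-nest:  t(m ∨ q, k ∨ m ∨ q, t(k, k, m)) ∨ t(k ∨ k ∨ k, k ∨ m ∨ q ∨ q, k ∧ q ∧ q)
  Order the arguments:  t(k ∨ k ∨ k, k ∨ m ∨ q ∨ q, k ∧ q ∧ q) ∨ t(m ∨ q, k ∨ m ∨ q, t(k, k, m))
Right:  t(m ∨ q, k ∨ (m ∨ q), t(k, k, m)) ∨ t(k ∨ (k ∨ k), m ∨ q ∨ q ∨ k, q ∧ (k ∧ q))
  Un-nest:  t(m ∨ q, k ∨ m ∨ q, t(k, k, m)) ∨ t(k ∨ k ∨ k, k ∨ m ∨ q ∨ q, k ∧ q ∧ q)
  Order the arguments:  t(k ∨ k ∨ k, k ∨ m ∨ q ∨ q, k ∧ q ∧ q) ∨ t(m ∨ q, k ∨ m ∨ q, t(k, k, m))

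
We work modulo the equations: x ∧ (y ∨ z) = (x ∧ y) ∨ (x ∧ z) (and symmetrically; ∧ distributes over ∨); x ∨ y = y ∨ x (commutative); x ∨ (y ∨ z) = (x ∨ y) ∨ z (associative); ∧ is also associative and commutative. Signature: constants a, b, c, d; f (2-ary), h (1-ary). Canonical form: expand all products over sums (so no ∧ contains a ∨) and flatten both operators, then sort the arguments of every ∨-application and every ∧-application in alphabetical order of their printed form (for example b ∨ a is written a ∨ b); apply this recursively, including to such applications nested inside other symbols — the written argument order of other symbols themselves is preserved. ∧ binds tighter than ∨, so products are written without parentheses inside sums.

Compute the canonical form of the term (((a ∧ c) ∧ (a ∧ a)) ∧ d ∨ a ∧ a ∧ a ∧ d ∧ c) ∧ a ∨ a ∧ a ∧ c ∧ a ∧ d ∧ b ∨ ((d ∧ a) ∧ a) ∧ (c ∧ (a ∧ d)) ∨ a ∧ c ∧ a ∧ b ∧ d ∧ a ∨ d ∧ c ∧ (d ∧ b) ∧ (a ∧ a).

Expand:  a ∧ a ∧ a ∧ a ∧ c ∧ d ∨ a ∧ a ∧ a ∧ a ∧ c ∧ d ∨ a ∧ a ∧ a ∧ b ∧ c ∧ d ∨ a ∧ a ∧ a ∧ c ∧ d ∧ d ∨ a ∧ a ∧ a ∧ b ∧ c ∧ d ∨ a ∧ a ∧ b ∧ c ∧ d ∧ d
Sort:  a ∧ a ∧ a ∧ a ∧ c ∧ d ∨ a ∧ a ∧ a ∧ a ∧ c ∧ d ∨ a ∧ a ∧ a ∧ b ∧ c ∧ d ∨ a ∧ a ∧ a ∧ b ∧ c ∧ d ∨ a ∧ a ∧ a ∧ c ∧ d ∧ d ∨ a ∧ a ∧ b ∧ c ∧ d ∧ d

Answer: a ∧ a ∧ a ∧ a ∧ c ∧ d ∨ a ∧ a ∧ a ∧ a ∧ c ∧ d ∨ a ∧ a ∧ a ∧ b ∧ c ∧ d ∨ a ∧ a ∧ a ∧ b ∧ c ∧ d ∨ a ∧ a ∧ a ∧ c ∧ d ∧ d ∨ a ∧ a ∧ b ∧ c ∧ d ∧ d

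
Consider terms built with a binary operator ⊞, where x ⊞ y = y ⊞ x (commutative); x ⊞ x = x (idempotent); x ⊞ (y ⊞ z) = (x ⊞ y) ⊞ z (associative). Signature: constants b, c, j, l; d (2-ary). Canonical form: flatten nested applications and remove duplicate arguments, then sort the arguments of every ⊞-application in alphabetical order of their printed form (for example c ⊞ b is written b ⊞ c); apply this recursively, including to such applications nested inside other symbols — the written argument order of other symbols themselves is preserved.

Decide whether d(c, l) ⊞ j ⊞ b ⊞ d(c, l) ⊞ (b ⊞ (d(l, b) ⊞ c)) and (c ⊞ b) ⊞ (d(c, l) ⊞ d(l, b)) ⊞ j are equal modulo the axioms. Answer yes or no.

Answer: yes — both canonical forms are b ⊞ c ⊞ d(c, l) ⊞ d(l, b) ⊞ j

Derivation:
Left:  d(c, l) ⊞ j ⊞ b ⊞ d(c, l) ⊞ (b ⊞ (d(l, b) ⊞ c))
  Flatten:  d(c, l) ⊞ j ⊞ b ⊞ d(c, l) ⊞ b ⊞ d(l, b) ⊞ c
  Drop duplicates:  drop duplicate d(c, l), b
  Order the arguments:  b ⊞ c ⊞ d(c, l) ⊞ d(l, b) ⊞ j
Right:  (c ⊞ b) ⊞ (d(c, l) ⊞ d(l, b)) ⊞ j
  Un-nest:  c ⊞ b ⊞ d(c, l) ⊞ d(l, b) ⊞ j
  Sort arguments:  b ⊞ c ⊞ d(c, l) ⊞ d(l, b) ⊞ j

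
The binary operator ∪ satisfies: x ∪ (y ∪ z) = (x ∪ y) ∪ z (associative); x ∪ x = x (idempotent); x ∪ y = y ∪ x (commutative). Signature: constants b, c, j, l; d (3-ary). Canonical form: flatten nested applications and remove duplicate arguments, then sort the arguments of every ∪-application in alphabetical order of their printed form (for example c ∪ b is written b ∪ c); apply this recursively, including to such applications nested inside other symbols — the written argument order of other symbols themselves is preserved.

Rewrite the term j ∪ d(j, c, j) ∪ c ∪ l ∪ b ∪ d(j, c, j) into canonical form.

Idempotence:  drop duplicate d(j, c, j)
Sort arguments:  b ∪ c ∪ d(j, c, j) ∪ j ∪ l

Answer: b ∪ c ∪ d(j, c, j) ∪ j ∪ l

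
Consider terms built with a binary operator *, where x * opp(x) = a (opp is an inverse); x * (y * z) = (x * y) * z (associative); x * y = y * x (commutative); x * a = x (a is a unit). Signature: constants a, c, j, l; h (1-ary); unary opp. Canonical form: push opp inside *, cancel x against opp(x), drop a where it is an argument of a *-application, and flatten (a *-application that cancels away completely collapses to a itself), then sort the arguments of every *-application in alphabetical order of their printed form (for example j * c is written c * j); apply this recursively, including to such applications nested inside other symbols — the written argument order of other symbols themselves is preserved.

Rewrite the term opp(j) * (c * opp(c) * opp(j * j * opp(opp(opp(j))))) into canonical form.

Answer: opp(j) * opp(j)

Derivation:
Push opp inside:  distribute opp over * and collapse double opp
Cancel:  c cancels
Collect terms:  opp(j) * opp(j)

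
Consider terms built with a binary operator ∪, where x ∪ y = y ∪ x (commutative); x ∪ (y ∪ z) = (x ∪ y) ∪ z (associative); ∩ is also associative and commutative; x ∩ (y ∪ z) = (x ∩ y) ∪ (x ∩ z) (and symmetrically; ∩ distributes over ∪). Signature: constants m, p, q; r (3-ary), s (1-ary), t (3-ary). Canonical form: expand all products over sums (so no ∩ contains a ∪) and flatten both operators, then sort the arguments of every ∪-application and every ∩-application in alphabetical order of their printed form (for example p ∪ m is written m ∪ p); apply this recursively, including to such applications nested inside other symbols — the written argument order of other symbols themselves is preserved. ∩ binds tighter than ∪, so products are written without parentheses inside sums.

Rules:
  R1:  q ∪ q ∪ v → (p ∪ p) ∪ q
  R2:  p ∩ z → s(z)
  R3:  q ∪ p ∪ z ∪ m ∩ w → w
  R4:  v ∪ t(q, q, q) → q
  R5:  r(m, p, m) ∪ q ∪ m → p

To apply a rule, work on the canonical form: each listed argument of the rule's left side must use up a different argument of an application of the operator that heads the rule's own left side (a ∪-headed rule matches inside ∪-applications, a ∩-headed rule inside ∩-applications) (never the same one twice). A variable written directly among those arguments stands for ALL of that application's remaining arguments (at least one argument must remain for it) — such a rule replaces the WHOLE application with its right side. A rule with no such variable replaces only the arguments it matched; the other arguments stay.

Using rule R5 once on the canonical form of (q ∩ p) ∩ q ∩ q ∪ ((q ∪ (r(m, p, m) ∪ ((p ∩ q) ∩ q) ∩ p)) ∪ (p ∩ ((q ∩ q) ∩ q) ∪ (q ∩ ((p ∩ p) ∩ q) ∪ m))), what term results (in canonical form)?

Canonical form:  m ∪ p ∩ p ∩ q ∩ q ∪ p ∩ p ∩ q ∩ q ∪ p ∩ q ∩ q ∩ q ∪ p ∩ q ∩ q ∩ q ∪ q ∪ r(m, p, m)
Apply R5:  consuming m, q, r(m, p, m)
Giving:  p ∪ p ∩ p ∩ q ∩ q ∪ p ∩ p ∩ q ∩ q ∪ p ∩ q ∩ q ∩ q ∪ p ∩ q ∩ q ∩ q

Answer: p ∪ p ∩ p ∩ q ∩ q ∪ p ∩ p ∩ q ∩ q ∪ p ∩ q ∩ q ∩ q ∪ p ∩ q ∩ q ∩ q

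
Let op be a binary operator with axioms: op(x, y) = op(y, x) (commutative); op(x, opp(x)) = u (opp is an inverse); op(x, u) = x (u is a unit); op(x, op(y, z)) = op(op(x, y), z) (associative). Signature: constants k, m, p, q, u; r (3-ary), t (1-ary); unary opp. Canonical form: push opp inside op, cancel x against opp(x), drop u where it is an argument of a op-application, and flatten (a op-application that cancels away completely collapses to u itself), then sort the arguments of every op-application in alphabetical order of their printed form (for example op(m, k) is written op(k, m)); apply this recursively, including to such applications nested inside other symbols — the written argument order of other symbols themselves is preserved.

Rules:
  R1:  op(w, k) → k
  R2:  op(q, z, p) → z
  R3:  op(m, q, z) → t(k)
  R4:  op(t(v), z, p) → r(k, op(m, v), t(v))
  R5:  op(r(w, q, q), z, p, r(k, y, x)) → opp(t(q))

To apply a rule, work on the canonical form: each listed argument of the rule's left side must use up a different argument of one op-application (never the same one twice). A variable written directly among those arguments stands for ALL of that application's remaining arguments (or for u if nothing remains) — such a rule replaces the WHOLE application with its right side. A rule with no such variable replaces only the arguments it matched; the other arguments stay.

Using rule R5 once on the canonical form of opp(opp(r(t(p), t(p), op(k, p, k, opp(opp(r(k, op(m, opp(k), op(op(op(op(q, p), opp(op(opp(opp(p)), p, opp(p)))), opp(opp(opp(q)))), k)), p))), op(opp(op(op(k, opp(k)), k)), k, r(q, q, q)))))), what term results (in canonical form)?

Answer: r(t(p), t(p), opp(t(q)))

Derivation:
Canonical form:  r(t(p), t(p), op(k, k, p, r(k, m, p), r(q, q, q)))
Match R5:  consume p, r(k, m, p), r(q, q, q);  w := q, x := p, y := m, z := op(k, k)
The variable takes the whole remainder — replace the entire application.
New term:  r(t(p), t(p), opp(t(q)))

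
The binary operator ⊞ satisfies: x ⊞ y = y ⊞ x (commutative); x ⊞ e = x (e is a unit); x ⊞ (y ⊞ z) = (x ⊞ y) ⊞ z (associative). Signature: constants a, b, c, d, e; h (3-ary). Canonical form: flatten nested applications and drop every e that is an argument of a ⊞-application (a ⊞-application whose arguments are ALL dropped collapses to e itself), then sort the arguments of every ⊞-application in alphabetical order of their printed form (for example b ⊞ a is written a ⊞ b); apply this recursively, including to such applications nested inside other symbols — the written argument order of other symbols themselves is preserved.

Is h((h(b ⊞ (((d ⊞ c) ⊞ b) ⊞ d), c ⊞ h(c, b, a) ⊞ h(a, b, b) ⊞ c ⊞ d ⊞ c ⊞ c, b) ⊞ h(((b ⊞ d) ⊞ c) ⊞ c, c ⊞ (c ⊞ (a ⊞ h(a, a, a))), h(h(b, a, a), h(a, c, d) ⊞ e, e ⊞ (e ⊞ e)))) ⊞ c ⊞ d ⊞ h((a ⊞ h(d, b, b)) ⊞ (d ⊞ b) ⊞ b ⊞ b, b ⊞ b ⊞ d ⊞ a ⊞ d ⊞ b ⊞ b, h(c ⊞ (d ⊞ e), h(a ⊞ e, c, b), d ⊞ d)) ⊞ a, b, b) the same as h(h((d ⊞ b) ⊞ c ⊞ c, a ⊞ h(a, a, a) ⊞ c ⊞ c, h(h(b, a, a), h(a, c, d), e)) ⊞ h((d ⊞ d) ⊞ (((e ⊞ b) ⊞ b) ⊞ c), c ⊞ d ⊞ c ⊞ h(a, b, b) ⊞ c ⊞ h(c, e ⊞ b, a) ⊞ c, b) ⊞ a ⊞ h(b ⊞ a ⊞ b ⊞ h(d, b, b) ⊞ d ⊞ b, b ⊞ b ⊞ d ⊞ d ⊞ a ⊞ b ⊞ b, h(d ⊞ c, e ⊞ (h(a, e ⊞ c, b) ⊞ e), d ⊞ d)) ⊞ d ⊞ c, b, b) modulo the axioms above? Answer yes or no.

Left:  h((h(b ⊞ (((d ⊞ c) ⊞ b) ⊞ d), c ⊞ h(c, b, a) ⊞ h(a, b, b) ⊞ c ⊞ d ⊞ c ⊞ c, b) ⊞ h(((b ⊞ d) ⊞ c) ⊞ c, c ⊞ (c ⊞ (a ⊞ h(a, a, a))), h(h(b, a, a), h(a, c, d) ⊞ e, e ⊞ (e ⊞ e)))) ⊞ c ⊞ d ⊞ h((a ⊞ h(d, b, b)) ⊞ (d ⊞ b) ⊞ b ⊞ b, b ⊞ b ⊞ d ⊞ a ⊞ d ⊞ b ⊞ b, h(c ⊞ (d ⊞ e), h(a ⊞ e, c, b), d ⊞ d)) ⊞ a, b, b)
  Work inside:  (h(b ⊞ (((d ⊞ c) ⊞ b) ⊞ d), c ⊞ h(c, b, a) ⊞ h(a, b, b) ⊞ c ⊞ d ⊞ c ⊞ c, b) ⊞ h(((b ⊞ d) ⊞ c) ⊞ c, c ⊞ (c ⊞ (a ⊞ h(a, a, a))), h(h(b, a, a), h(a, c, d) ⊞ e, e ⊞ (e ⊞ e)))) ⊞ c ⊞ d ⊞ h((a ⊞ h(d, b, b)) ⊞ (d ⊞ b) ⊞ b ⊞ b, b ⊞ b ⊞ d ⊞ a ⊞ d ⊞ b ⊞ b, h(c ⊞ (d ⊞ e), h(a ⊞ e, c, b), d ⊞ d)) ⊞ a
  Un-nest:  h(b ⊞ (((d ⊞ c) ⊞ b) ⊞ d), c ⊞ h(c, b, a) ⊞ h(a, b, b) ⊞ c ⊞ d ⊞ c ⊞ c, b) ⊞ h(((b ⊞ d) ⊞ c) ⊞ c, c ⊞ (c ⊞ (a ⊞ h(a, a, a))), h(h(b, a, a), h(a, c, d) ⊞ e, e ⊞ (e ⊞ e))) ⊞ c ⊞ d ⊞ h((a ⊞ h(d, b, b)) ⊞ (d ⊞ b) ⊞ b ⊞ b, b ⊞ b ⊞ d ⊞ a ⊞ d ⊞ b ⊞ b, h(c ⊞ (d ⊞ e), h(a ⊞ e, c, b), d ⊞ d)) ⊞ a
  Inside:  h(b ⊞ (((d ⊞ c) ⊞ b) ⊞ d), c ⊞ h(c, b, a) ⊞ h(a, b, b) ⊞ c ⊞ d ⊞ c ⊞ c, b)  →  h(b ⊞ b ⊞ c ⊞ d ⊞ d, c ⊞ c ⊞ c ⊞ c ⊞ d ⊞ h(a, b, b) ⊞ h(c, b, a), b)
  Simplify inside:  h(((b ⊞ d) ⊞ c) ⊞ c, c ⊞ (c ⊞ (a ⊞ h(a, a, a))), h(h(b, a, a), h(a, c, d) ⊞ e, e ⊞ (e ⊞ e)))  →  h(b ⊞ c ⊞ c ⊞ d, a ⊞ c ⊞ c ⊞ h(a, a, a), h(h(b, a, a), h(a, c, d), e))
  Canonicalize subterm:  h((a ⊞ h(d, b, b)) ⊞ (d ⊞ b) ⊞ b ⊞ b, b ⊞ b ⊞ d ⊞ a ⊞ d ⊞ b ⊞ b, h(c ⊞ (d ⊞ e), h(a ⊞ e, c, b), d ⊞ d))  →  h(a ⊞ b ⊞ b ⊞ b ⊞ d ⊞ h(d, b, b), a ⊞ b ⊞ b ⊞ b ⊞ b ⊞ d ⊞ d, h(c ⊞ d, h(a, c, b), d ⊞ d))
  Order the arguments:  a ⊞ c ⊞ d ⊞ h(a ⊞ b ⊞ b ⊞ b ⊞ d ⊞ h(d, b, b), a ⊞ b ⊞ b ⊞ b ⊞ b ⊞ d ⊞ d, h(c ⊞ d, h(a, c, b), d ⊞ d)) ⊞ h(b ⊞ b ⊞ c ⊞ d ⊞ d, c ⊞ c ⊞ c ⊞ c ⊞ d ⊞ h(a, b, b) ⊞ h(c, b, a), b) ⊞ h(b ⊞ c ⊞ c ⊞ d, a ⊞ c ⊞ c ⊞ h(a, a, a), h(h(b, a, a), h(a, c, d), e))
  Put back:  h(a ⊞ c ⊞ d ⊞ h(a ⊞ b ⊞ b ⊞ b ⊞ d ⊞ h(d, b, b), a ⊞ b ⊞ b ⊞ b ⊞ b ⊞ d ⊞ d, h(c ⊞ d, h(a, c, b), d ⊞ d)) ⊞ h(b ⊞ b ⊞ c ⊞ d ⊞ d, c ⊞ c ⊞ c ⊞ c ⊞ d ⊞ h(a, b, b) ⊞ h(c, b, a), b) ⊞ h(b ⊞ c ⊞ c ⊞ d, a ⊞ c ⊞ c ⊞ h(a, a, a), h(h(b, a, a), h(a, c, d), e)), b, b)
Right:  h(h((d ⊞ b) ⊞ c ⊞ c, a ⊞ h(a, a, a) ⊞ c ⊞ c, h(h(b, a, a), h(a, c, d), e)) ⊞ h((d ⊞ d) ⊞ (((e ⊞ b) ⊞ b) ⊞ c), c ⊞ d ⊞ c ⊞ h(a, b, b) ⊞ c ⊞ h(c, e ⊞ b, a) ⊞ c, b) ⊞ a ⊞ h(b ⊞ a ⊞ b ⊞ h(d, b, b) ⊞ d ⊞ b, b ⊞ b ⊞ d ⊞ d ⊞ a ⊞ b ⊞ b, h(d ⊞ c, e ⊞ (h(a, e ⊞ c, b) ⊞ e), d ⊞ d)) ⊞ d ⊞ c, b, b)
  Work inside:  h((d ⊞ b) ⊞ c ⊞ c, a ⊞ h(a, a, a) ⊞ c ⊞ c, h(h(b, a, a), h(a, c, d), e)) ⊞ h((d ⊞ d) ⊞ (((e ⊞ b) ⊞ b) ⊞ c), c ⊞ d ⊞ c ⊞ h(a, b, b) ⊞ c ⊞ h(c, e ⊞ b, a) ⊞ c, b) ⊞ a ⊞ h(b ⊞ a ⊞ b ⊞ h(d, b, b) ⊞ d ⊞ b, b ⊞ b ⊞ d ⊞ d ⊞ a ⊞ b ⊞ b, h(d ⊞ c, e ⊞ (h(a, e ⊞ c, b) ⊞ e), d ⊞ d)) ⊞ d ⊞ c
  Inside:  h((d ⊞ b) ⊞ c ⊞ c, a ⊞ h(a, a, a) ⊞ c ⊞ c, h(h(b, a, a), h(a, c, d), e))  →  h(b ⊞ c ⊞ c ⊞ d, a ⊞ c ⊞ c ⊞ h(a, a, a), h(h(b, a, a), h(a, c, d), e))
  Canonicalize subterm:  h((d ⊞ d) ⊞ (((e ⊞ b) ⊞ b) ⊞ c), c ⊞ d ⊞ c ⊞ h(a, b, b) ⊞ c ⊞ h(c, e ⊞ b, a) ⊞ c, b)  →  h(b ⊞ b ⊞ c ⊞ d ⊞ d, c ⊞ c ⊞ c ⊞ c ⊞ d ⊞ h(a, b, b) ⊞ h(c, b, a), b)
  Canonicalize subterm:  h(b ⊞ a ⊞ b ⊞ h(d, b, b) ⊞ d ⊞ b, b ⊞ b ⊞ d ⊞ d ⊞ a ⊞ b ⊞ b, h(d ⊞ c, e ⊞ (h(a, e ⊞ c, b) ⊞ e), d ⊞ d))  →  h(a ⊞ b ⊞ b ⊞ b ⊞ d ⊞ h(d, b, b), a ⊞ b ⊞ b ⊞ b ⊞ b ⊞ d ⊞ d, h(c ⊞ d, h(a, c, b), d ⊞ d))
  Order the arguments:  a ⊞ c ⊞ d ⊞ h(a ⊞ b ⊞ b ⊞ b ⊞ d ⊞ h(d, b, b), a ⊞ b ⊞ b ⊞ b ⊞ b ⊞ d ⊞ d, h(c ⊞ d, h(a, c, b), d ⊞ d)) ⊞ h(b ⊞ b ⊞ c ⊞ d ⊞ d, c ⊞ c ⊞ c ⊞ c ⊞ d ⊞ h(a, b, b) ⊞ h(c, b, a), b) ⊞ h(b ⊞ c ⊞ c ⊞ d, a ⊞ c ⊞ c ⊞ h(a, a, a), h(h(b, a, a), h(a, c, d), e))
  Reassemble:  h(a ⊞ c ⊞ d ⊞ h(a ⊞ b ⊞ b ⊞ b ⊞ d ⊞ h(d, b, b), a ⊞ b ⊞ b ⊞ b ⊞ b ⊞ d ⊞ d, h(c ⊞ d, h(a, c, b), d ⊞ d)) ⊞ h(b ⊞ b ⊞ c ⊞ d ⊞ d, c ⊞ c ⊞ c ⊞ c ⊞ d ⊞ h(a, b, b) ⊞ h(c, b, a), b) ⊞ h(b ⊞ c ⊞ c ⊞ d, a ⊞ c ⊞ c ⊞ h(a, a, a), h(h(b, a, a), h(a, c, d), e)), b, b)

Answer: yes — both canonical forms are h(a ⊞ c ⊞ d ⊞ h(a ⊞ b ⊞ b ⊞ b ⊞ d ⊞ h(d, b, b), a ⊞ b ⊞ b ⊞ b ⊞ b ⊞ d ⊞ d, h(c ⊞ d, h(a, c, b), d ⊞ d)) ⊞ h(b ⊞ b ⊞ c ⊞ d ⊞ d, c ⊞ c ⊞ c ⊞ c ⊞ d ⊞ h(a, b, b) ⊞ h(c, b, a), b) ⊞ h(b ⊞ c ⊞ c ⊞ d, a ⊞ c ⊞ c ⊞ h(a, a, a), h(h(b, a, a), h(a, c, d), e)), b, b)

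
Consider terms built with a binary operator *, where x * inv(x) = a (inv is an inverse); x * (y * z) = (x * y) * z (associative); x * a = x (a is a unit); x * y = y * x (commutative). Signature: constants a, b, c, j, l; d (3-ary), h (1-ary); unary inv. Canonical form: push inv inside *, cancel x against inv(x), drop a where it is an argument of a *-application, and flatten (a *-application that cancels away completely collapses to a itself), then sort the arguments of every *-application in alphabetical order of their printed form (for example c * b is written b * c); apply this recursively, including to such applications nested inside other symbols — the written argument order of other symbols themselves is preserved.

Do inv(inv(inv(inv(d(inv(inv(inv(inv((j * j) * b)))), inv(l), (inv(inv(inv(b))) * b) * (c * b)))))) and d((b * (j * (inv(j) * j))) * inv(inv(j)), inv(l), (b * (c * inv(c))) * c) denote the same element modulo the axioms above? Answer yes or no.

Answer: yes — both canonical forms are d(b * j * j, inv(l), b * c)

Derivation:
Left:  inv(inv(inv(inv(d(inv(inv(inv(inv((j * j) * b)))), inv(l), (inv(inv(inv(b))) * b) * (c * b))))))
  Push inv inside:  distribute inv over * and collapse double inv
  Combine occurrences:  d(b * j * j, inv(l), b * c)
Right:  d((b * (j * (inv(j) * j))) * inv(inv(j)), inv(l), (b * (c * inv(c))) * c)
  Descend into:  (b * (j * (inv(j) * j))) * inv(inv(j))
  Push inv inside:  distribute inv over * and collapse double inv
  Combine occurrences:  b * j * j
  Rebuild:  d(b * j * j, inv(l), b * c)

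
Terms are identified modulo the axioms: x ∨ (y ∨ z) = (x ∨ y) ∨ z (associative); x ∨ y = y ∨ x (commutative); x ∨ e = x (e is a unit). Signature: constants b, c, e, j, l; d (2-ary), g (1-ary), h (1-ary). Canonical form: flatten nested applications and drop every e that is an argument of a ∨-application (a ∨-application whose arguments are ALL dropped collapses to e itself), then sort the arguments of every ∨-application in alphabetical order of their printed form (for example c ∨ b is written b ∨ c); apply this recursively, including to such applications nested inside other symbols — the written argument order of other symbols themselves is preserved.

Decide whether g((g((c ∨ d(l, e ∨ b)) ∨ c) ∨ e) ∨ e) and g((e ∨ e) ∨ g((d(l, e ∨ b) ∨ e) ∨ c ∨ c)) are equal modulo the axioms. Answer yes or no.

Left:  g((g((c ∨ d(l, e ∨ b)) ∨ c) ∨ e) ∨ e)
  Work inside:  (g((c ∨ d(l, e ∨ b)) ∨ c) ∨ e) ∨ e
  Un-nest:  g((c ∨ d(l, e ∨ b)) ∨ c) ∨ e ∨ e
  Canonicalize subterm:  g((c ∨ d(l, e ∨ b)) ∨ c)  →  g(c ∨ c ∨ d(l, b))
  Unit:  drop e (×2)
  Sort:  g(c ∨ c ∨ d(l, b))
  Put back:  g(g(c ∨ c ∨ d(l, b)))
Right:  g((e ∨ e) ∨ g((d(l, e ∨ b) ∨ e) ∨ c ∨ c))
  Descend into:  (e ∨ e) ∨ g((d(l, e ∨ b) ∨ e) ∨ c ∨ c)
  Flatten:  e ∨ e ∨ g((d(l, e ∨ b) ∨ e) ∨ c ∨ c)
  Simplify inside:  g((d(l, e ∨ b) ∨ e) ∨ c ∨ c)  →  g(c ∨ c ∨ d(l, b))
  Units out:  drop e (×2)
  Sort arguments:  g(c ∨ c ∨ d(l, b))
  Put back:  g(g(c ∨ c ∨ d(l, b)))

Answer: yes — both canonical forms are g(g(c ∨ c ∨ d(l, b)))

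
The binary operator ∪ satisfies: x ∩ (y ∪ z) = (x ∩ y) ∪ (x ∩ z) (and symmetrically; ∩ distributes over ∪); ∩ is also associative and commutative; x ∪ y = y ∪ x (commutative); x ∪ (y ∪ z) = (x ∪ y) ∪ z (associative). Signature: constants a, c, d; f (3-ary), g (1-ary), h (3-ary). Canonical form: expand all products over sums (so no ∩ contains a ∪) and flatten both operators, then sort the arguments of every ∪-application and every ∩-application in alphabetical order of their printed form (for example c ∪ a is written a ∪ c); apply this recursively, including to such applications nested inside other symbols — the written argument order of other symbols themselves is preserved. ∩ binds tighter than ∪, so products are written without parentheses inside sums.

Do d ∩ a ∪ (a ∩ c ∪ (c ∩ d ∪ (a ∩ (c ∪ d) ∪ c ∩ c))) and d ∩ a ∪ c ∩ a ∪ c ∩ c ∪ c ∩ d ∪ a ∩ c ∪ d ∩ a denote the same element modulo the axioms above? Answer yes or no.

Answer: yes — both canonical forms are a ∩ c ∪ a ∩ c ∪ a ∩ d ∪ a ∩ d ∪ c ∩ c ∪ c ∩ d

Derivation:
Left:  d ∩ a ∪ (a ∩ c ∪ (c ∩ d ∪ (a ∩ (c ∪ d) ∪ c ∩ c)))
  Expand:  a ∩ d ∪ a ∩ c ∪ c ∩ d ∪ a ∩ c ∪ a ∩ d ∪ c ∩ c
  Sort:  a ∩ c ∪ a ∩ c ∪ a ∩ d ∪ a ∩ d ∪ c ∩ c ∪ c ∩ d
Right:  d ∩ a ∪ c ∩ a ∪ c ∩ c ∪ c ∩ d ∪ a ∩ c ∪ d ∩ a
  Flatten:  a ∩ d ∪ a ∩ c ∪ c ∩ c ∪ c ∩ d ∪ a ∩ c ∪ a ∩ d
  Sort:  a ∩ c ∪ a ∩ c ∪ a ∩ d ∪ a ∩ d ∪ c ∩ c ∪ c ∩ d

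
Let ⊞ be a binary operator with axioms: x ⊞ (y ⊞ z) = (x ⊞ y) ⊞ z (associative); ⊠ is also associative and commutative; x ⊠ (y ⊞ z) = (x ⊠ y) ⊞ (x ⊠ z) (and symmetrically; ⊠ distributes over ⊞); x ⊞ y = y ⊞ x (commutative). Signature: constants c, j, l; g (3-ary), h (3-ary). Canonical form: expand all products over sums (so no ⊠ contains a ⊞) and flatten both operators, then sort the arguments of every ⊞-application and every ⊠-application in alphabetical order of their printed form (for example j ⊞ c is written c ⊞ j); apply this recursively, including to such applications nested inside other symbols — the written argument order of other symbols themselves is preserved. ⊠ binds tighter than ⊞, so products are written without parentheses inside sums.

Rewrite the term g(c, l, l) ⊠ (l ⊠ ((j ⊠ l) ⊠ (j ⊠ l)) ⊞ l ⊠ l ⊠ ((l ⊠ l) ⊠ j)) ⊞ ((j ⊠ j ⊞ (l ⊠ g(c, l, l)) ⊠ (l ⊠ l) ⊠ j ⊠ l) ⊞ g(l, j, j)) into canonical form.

Answer: g(c, l, l) ⊠ j ⊠ j ⊠ l ⊠ l ⊠ l ⊞ g(c, l, l) ⊠ j ⊠ l ⊠ l ⊠ l ⊠ l ⊞ g(c, l, l) ⊠ j ⊠ l ⊠ l ⊠ l ⊠ l ⊞ g(l, j, j) ⊞ j ⊠ j

Derivation:
Distribute:  g(c, l, l) ⊠ j ⊠ j ⊠ l ⊠ l ⊠ l ⊞ g(c, l, l) ⊠ j ⊠ l ⊠ l ⊠ l ⊠ l ⊞ j ⊠ j ⊞ g(c, l, l) ⊠ j ⊠ l ⊠ l ⊠ l ⊠ l ⊞ g(l, j, j)
Sort:  g(c, l, l) ⊠ j ⊠ j ⊠ l ⊠ l ⊠ l ⊞ g(c, l, l) ⊠ j ⊠ l ⊠ l ⊠ l ⊠ l ⊞ g(c, l, l) ⊠ j ⊠ l ⊠ l ⊠ l ⊠ l ⊞ g(l, j, j) ⊞ j ⊠ j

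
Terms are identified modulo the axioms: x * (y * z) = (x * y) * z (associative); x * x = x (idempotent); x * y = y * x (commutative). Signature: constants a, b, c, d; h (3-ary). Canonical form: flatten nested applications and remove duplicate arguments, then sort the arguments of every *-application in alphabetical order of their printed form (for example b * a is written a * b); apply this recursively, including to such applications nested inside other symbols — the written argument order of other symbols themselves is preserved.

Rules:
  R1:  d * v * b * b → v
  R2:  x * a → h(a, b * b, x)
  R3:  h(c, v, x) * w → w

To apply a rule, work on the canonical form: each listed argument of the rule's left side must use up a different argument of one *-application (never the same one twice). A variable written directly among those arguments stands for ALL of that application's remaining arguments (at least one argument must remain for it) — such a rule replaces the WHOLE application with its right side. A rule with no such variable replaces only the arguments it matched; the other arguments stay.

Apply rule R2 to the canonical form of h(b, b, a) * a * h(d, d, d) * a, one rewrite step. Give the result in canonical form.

Canonical form:  a * h(b, b, a) * h(d, d, d)
Match R2:  consume a;  x := h(b, b, a) * h(d, d, d)
Every leftover argument binds to the variable; the entire application is replaced.
New term:  h(a, b, h(b, b, a) * h(d, d, d))

Answer: h(a, b, h(b, b, a) * h(d, d, d))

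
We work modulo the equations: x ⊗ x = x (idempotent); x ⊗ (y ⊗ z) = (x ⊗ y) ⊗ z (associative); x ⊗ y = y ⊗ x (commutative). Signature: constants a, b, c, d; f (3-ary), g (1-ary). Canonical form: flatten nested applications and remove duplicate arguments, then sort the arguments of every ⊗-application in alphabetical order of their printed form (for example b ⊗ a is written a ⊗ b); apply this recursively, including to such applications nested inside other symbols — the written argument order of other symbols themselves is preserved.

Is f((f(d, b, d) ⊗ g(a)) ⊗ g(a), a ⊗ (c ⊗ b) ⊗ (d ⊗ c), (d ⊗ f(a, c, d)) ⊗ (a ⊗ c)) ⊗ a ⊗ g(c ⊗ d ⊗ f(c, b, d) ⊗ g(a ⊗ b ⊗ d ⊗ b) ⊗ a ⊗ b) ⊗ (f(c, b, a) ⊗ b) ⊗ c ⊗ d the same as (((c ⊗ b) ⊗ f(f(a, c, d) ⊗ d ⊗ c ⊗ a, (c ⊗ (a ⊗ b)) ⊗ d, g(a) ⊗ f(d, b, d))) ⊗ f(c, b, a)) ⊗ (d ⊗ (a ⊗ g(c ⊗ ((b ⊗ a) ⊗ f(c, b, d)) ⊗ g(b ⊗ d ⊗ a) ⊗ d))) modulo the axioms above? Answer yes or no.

Left:  f((f(d, b, d) ⊗ g(a)) ⊗ g(a), a ⊗ (c ⊗ b) ⊗ (d ⊗ c), (d ⊗ f(a, c, d)) ⊗ (a ⊗ c)) ⊗ a ⊗ g(c ⊗ d ⊗ f(c, b, d) ⊗ g(a ⊗ b ⊗ d ⊗ b) ⊗ a ⊗ b) ⊗ (f(c, b, a) ⊗ b) ⊗ c ⊗ d
  Flatten:  f((f(d, b, d) ⊗ g(a)) ⊗ g(a), a ⊗ (c ⊗ b) ⊗ (d ⊗ c), (d ⊗ f(a, c, d)) ⊗ (a ⊗ c)) ⊗ a ⊗ g(c ⊗ d ⊗ f(c, b, d) ⊗ g(a ⊗ b ⊗ d ⊗ b) ⊗ a ⊗ b) ⊗ f(c, b, a) ⊗ b ⊗ c ⊗ d
  Inside:  f((f(d, b, d) ⊗ g(a)) ⊗ g(a), a ⊗ (c ⊗ b) ⊗ (d ⊗ c), (d ⊗ f(a, c, d)) ⊗ (a ⊗ c))  →  f(f(d, b, d) ⊗ g(a), a ⊗ b ⊗ c ⊗ d, a ⊗ c ⊗ d ⊗ f(a, c, d))
  Inside:  g(c ⊗ d ⊗ f(c, b, d) ⊗ g(a ⊗ b ⊗ d ⊗ b) ⊗ a ⊗ b)  →  g(a ⊗ b ⊗ c ⊗ d ⊗ f(c, b, d) ⊗ g(a ⊗ b ⊗ d))
  Order the arguments:  a ⊗ b ⊗ c ⊗ d ⊗ f(c, b, a) ⊗ f(f(d, b, d) ⊗ g(a), a ⊗ b ⊗ c ⊗ d, a ⊗ c ⊗ d ⊗ f(a, c, d)) ⊗ g(a ⊗ b ⊗ c ⊗ d ⊗ f(c, b, d) ⊗ g(a ⊗ b ⊗ d))
Right:  (((c ⊗ b) ⊗ f(f(a, c, d) ⊗ d ⊗ c ⊗ a, (c ⊗ (a ⊗ b)) ⊗ d, g(a) ⊗ f(d, b, d))) ⊗ f(c, b, a)) ⊗ (d ⊗ (a ⊗ g(c ⊗ ((b ⊗ a) ⊗ f(c, b, d)) ⊗ g(b ⊗ d ⊗ a) ⊗ d)))
  Un-nest:  c ⊗ b ⊗ f(f(a, c, d) ⊗ d ⊗ c ⊗ a, (c ⊗ (a ⊗ b)) ⊗ d, g(a) ⊗ f(d, b, d)) ⊗ f(c, b, a) ⊗ d ⊗ a ⊗ g(c ⊗ ((b ⊗ a) ⊗ f(c, b, d)) ⊗ g(b ⊗ d ⊗ a) ⊗ d)
  Inside:  f(f(a, c, d) ⊗ d ⊗ c ⊗ a, (c ⊗ (a ⊗ b)) ⊗ d, g(a) ⊗ f(d, b, d))  →  f(a ⊗ c ⊗ d ⊗ f(a, c, d), a ⊗ b ⊗ c ⊗ d, f(d, b, d) ⊗ g(a))
  Inside:  g(c ⊗ ((b ⊗ a) ⊗ f(c, b, d)) ⊗ g(b ⊗ d ⊗ a) ⊗ d)  →  g(a ⊗ b ⊗ c ⊗ d ⊗ f(c, b, d) ⊗ g(a ⊗ b ⊗ d))
  Order the arguments:  a ⊗ b ⊗ c ⊗ d ⊗ f(a ⊗ c ⊗ d ⊗ f(a, c, d), a ⊗ b ⊗ c ⊗ d, f(d, b, d) ⊗ g(a)) ⊗ f(c, b, a) ⊗ g(a ⊗ b ⊗ c ⊗ d ⊗ f(c, b, d) ⊗ g(a ⊗ b ⊗ d))

Answer: no — a ⊗ b ⊗ c ⊗ d ⊗ f(c, b, a) ⊗ f(f(d, b, d) ⊗ g(a), a ⊗ b ⊗ c ⊗ d, a ⊗ c ⊗ d ⊗ f(a, c, d)) ⊗ g(a ⊗ b ⊗ c ⊗ d ⊗ f(c, b, d) ⊗ g(a ⊗ b ⊗ d)) vs a ⊗ b ⊗ c ⊗ d ⊗ f(a ⊗ c ⊗ d ⊗ f(a, c, d), a ⊗ b ⊗ c ⊗ d, f(d, b, d) ⊗ g(a)) ⊗ f(c, b, a) ⊗ g(a ⊗ b ⊗ c ⊗ d ⊗ f(c, b, d) ⊗ g(a ⊗ b ⊗ d))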